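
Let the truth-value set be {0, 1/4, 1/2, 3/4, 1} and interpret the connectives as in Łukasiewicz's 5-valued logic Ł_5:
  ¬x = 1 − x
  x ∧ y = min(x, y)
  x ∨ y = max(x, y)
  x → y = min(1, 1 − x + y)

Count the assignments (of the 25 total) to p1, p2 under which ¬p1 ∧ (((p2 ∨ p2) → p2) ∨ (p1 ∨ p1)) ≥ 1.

value 1: 5 assignments (counts)
value 3/4: 5 assignments
value 1/2: 5 assignments
value 1/4: 5 assignments
value 0: 5 assignments
So 5 of the 25 assignments meet the threshold.

5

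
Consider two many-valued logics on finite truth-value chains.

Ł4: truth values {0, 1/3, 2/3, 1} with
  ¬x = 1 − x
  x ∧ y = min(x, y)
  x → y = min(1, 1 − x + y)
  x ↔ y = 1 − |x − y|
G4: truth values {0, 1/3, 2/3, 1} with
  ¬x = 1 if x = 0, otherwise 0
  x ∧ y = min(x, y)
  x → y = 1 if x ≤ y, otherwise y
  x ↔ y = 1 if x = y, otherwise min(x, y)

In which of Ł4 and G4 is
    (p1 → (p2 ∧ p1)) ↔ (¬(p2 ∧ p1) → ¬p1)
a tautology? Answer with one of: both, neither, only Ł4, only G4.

In Ł4: every assignment gives 1 — tautology.
In G4: at p1 = 2/3, p2 = 1/3 the value is 1/3 — not a tautology.

only Ł4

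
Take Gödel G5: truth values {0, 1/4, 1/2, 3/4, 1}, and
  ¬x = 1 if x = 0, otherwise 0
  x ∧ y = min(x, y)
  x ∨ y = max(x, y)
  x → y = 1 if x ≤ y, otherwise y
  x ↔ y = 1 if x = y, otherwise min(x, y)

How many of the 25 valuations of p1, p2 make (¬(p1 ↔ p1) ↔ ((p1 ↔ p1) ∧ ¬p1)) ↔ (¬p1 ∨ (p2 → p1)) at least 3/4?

15

value 1: 14 assignments (counts)
value 3/4: 1 assignment (counts)
value 1/2: 2 assignments
value 1/4: 3 assignments
value 0: 5 assignments
So 15 of the 25 assignments meet the threshold.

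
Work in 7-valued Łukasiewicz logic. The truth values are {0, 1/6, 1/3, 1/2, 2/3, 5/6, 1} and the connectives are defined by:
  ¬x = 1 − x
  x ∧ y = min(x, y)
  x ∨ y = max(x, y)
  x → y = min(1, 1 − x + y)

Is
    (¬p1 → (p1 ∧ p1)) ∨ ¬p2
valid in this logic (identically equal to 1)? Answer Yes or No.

Counterexample: take p1 = 0, p2 = 1/6.
¬p1 = ¬0 = 1
p1 ∧ p1 = 0 ∧ 0 = 0
¬p1 → (p1 ∧ p1) = 1 → 0 = 0
¬p2 = ¬1/6 = 5/6
(¬p1 → (p1 ∧ p1)) ∨ ¬p2 = 0 ∨ 5/6 = 5/6
This gives 5/6 ≠ 1.

No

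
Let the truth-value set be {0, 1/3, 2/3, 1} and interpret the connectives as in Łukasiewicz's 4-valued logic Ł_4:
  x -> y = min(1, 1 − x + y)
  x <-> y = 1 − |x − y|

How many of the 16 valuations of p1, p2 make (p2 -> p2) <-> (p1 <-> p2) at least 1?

p1 = 0, p2 = 0 ↦ 1  ≥
p1 = 0, p2 = 1/3 ↦ 2/3  <
p1 = 0, p2 = 2/3 ↦ 1/3  <
p1 = 0, p2 = 1 ↦ 0  <
p1 = 1/3, p2 = 0 ↦ 2/3  <
p1 = 1/3, p2 = 1/3 ↦ 1  ≥
p1 = 1/3, p2 = 2/3 ↦ 2/3  <
p1 = 1/3, p2 = 1 ↦ 1/3  <
p1 = 2/3, p2 = 0 ↦ 1/3  <
p1 = 2/3, p2 = 1/3 ↦ 2/3  <
p1 = 2/3, p2 = 2/3 ↦ 1  ≥
p1 = 2/3, p2 = 1 ↦ 2/3  <
p1 = 1, p2 = 0 ↦ 0  <
p1 = 1, p2 = 1/3 ↦ 1/3  <
p1 = 1, p2 = 2/3 ↦ 2/3  <
p1 = 1, p2 = 1 ↦ 1  ≥
So 4 of the 16 assignments meet the threshold.

4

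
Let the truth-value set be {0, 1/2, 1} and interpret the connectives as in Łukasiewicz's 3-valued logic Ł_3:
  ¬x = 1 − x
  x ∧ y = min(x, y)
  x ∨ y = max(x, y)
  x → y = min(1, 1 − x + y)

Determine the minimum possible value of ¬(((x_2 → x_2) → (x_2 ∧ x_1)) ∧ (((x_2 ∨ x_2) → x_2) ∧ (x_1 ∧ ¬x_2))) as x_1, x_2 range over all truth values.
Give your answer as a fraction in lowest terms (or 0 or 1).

Take x_1 = 1/2, x_2 = 1/2:
x_2 → x_2 = 1/2 → 1/2 = 1
x_2 ∧ x_1 = 1/2 ∧ 1/2 = 1/2
(x_2 → x_2) → (x_2 ∧ x_1) = 1 → 1/2 = 1/2
x_2 ∨ x_2 = 1/2 ∨ 1/2 = 1/2
(x_2 ∨ x_2) → x_2 = 1/2 → 1/2 = 1
¬x_2 = ¬1/2 = 1/2
x_1 ∧ ¬x_2 = 1/2 ∧ 1/2 = 1/2
((x_2 ∨ x_2) → x_2) ∧ (x_1 ∧ ¬x_2) = 1 ∧ 1/2 = 1/2
((x_2 → x_2) → (x_2 ∧ x_1)) ∧ (((x_2 ∨ x_2) → x_2) ∧ (x_1 ∧ ¬x_2)) = 1/2 ∧ 1/2 = 1/2
¬(((x_2 → x_2) → (x_2 ∧ x_1)) ∧ (((x_2 ∨ x_2) → x_2) ∧ (x_1 ∧ ¬x_2))) = ¬1/2 = 1/2
No assignment yields a value below 1/2, so this is the minimum.

1/2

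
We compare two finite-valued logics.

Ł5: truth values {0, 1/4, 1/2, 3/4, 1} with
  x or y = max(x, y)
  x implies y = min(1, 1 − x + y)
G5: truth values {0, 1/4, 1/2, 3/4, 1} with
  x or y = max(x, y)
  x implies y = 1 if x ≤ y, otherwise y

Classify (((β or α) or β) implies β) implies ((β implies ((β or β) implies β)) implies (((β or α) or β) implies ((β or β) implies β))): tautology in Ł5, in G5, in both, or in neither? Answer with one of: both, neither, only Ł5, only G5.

both

In Ł5: every assignment gives 1 — tautology.
In G5: every assignment gives 1 — tautology.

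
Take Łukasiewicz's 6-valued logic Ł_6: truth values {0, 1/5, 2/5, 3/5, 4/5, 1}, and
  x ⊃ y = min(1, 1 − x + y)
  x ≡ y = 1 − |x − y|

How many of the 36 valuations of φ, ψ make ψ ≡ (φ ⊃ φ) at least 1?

6

value 1: 6 assignments (counts)
value 4/5: 6 assignments
value 3/5: 6 assignments
value 2/5: 6 assignments
value 1/5: 6 assignments
value 0: 6 assignments
So 6 of the 36 assignments meet the threshold.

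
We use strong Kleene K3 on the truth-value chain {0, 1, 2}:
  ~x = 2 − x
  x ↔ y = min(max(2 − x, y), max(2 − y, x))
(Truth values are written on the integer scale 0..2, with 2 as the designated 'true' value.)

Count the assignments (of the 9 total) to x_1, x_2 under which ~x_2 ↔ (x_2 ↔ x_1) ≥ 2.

x_1 = 0, x_2 = 0 ↦ 2  ≥
x_1 = 0, x_2 = 1 ↦ 1  <
x_1 = 0, x_2 = 2 ↦ 2  ≥
x_1 = 1, x_2 = 0 ↦ 1  <
x_1 = 1, x_2 = 1 ↦ 1  <
x_1 = 1, x_2 = 2 ↦ 1  <
x_1 = 2, x_2 = 0 ↦ 0  <
x_1 = 2, x_2 = 1 ↦ 1  <
x_1 = 2, x_2 = 2 ↦ 0  <
So 2 of the 9 assignments meet the threshold.

2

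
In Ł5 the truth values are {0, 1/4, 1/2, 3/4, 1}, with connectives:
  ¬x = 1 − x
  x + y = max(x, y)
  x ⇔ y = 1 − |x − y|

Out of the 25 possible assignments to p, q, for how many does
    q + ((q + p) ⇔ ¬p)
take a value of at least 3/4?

14

value 1: 9 assignments (counts)
value 3/4: 5 assignments (counts)
value 1/2: 7 assignments
value 1/4: 2 assignments
value 0: 2 assignments
So 14 of the 25 assignments meet the threshold.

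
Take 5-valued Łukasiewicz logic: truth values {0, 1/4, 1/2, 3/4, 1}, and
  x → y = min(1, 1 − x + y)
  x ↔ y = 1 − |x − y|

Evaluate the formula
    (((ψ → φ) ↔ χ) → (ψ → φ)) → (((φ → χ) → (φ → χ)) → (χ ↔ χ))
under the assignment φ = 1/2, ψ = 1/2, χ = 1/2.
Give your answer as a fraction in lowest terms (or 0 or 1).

1

ψ → φ = 1/2 → 1/2 = 1
(ψ → φ) ↔ χ = 1 ↔ 1/2 = 1/2
ψ → φ = 1/2 → 1/2 = 1
((ψ → φ) ↔ χ) → (ψ → φ) = 1/2 → 1 = 1
φ → χ = 1/2 → 1/2 = 1
φ → χ = 1/2 → 1/2 = 1
(φ → χ) → (φ → χ) = 1 → 1 = 1
χ ↔ χ = 1/2 ↔ 1/2 = 1
((φ → χ) → (φ → χ)) → (χ ↔ χ) = 1 → 1 = 1
(((ψ → φ) ↔ χ) → (ψ → φ)) → (((φ → χ) → (φ → χ)) → (χ ↔ χ)) = 1 → 1 = 1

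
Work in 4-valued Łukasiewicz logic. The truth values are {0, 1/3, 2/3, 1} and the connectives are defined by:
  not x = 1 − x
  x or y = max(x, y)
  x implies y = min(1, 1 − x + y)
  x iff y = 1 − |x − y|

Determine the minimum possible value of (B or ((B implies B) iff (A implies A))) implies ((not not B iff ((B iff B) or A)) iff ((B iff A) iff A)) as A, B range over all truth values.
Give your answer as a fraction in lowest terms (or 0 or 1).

1/3

Take A = 1/3, B = 0:
B implies B = 0 implies 0 = 1
A implies A = 1/3 implies 1/3 = 1
(B implies B) iff (A implies A) = 1 iff 1 = 1
B or ((B implies B) iff (A implies A)) = 0 or 1 = 1
not B = not 0 = 1
not not B = not 1 = 0
B iff B = 0 iff 0 = 1
(B iff B) or A = 1 or 1/3 = 1
not not B iff ((B iff B) or A) = 0 iff 1 = 0
B iff A = 0 iff 1/3 = 2/3
(B iff A) iff A = 2/3 iff 1/3 = 2/3
(not not B iff ((B iff B) or A)) iff ((B iff A) iff A) = 0 iff 2/3 = 1/3
(B or ((B implies B) iff (A implies A))) implies ((not not B iff ((B iff B) or A)) iff ((B iff A) iff A)) = 1 implies 1/3 = 1/3
No assignment yields a value below 1/3, so this is the minimum.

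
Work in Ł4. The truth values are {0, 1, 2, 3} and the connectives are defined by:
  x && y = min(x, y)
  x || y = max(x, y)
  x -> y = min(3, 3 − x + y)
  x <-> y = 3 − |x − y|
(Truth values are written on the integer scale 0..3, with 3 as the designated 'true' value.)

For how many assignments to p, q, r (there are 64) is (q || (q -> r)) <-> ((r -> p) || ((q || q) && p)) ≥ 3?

value 3: 30 assignments (counts)
value 2: 22 assignments
value 1: 8 assignments
value 0: 4 assignments
So 30 of the 64 assignments meet the threshold.

30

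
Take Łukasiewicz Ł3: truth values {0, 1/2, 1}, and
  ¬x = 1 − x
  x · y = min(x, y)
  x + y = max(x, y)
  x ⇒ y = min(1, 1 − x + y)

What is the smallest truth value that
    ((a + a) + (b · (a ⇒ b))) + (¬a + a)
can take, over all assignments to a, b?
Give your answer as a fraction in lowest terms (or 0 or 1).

Take a = 1/2, b = 0:
a + a = 1/2 + 1/2 = 1/2
a ⇒ b = 1/2 ⇒ 0 = 1/2
b · (a ⇒ b) = 0 · 1/2 = 0
(a + a) + (b · (a ⇒ b)) = 1/2 + 0 = 1/2
¬a = ¬1/2 = 1/2
¬a + a = 1/2 + 1/2 = 1/2
((a + a) + (b · (a ⇒ b))) + (¬a + a) = 1/2 + 1/2 = 1/2
No assignment yields a value below 1/2, so this is the minimum.

1/2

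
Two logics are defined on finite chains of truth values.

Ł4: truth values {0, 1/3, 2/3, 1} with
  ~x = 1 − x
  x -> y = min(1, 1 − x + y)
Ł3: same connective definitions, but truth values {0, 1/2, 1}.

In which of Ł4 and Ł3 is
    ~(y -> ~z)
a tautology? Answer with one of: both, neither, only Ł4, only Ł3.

In Ł4: at y = 0, z = 0 the value is 0 — not a tautology.
In Ł3: at y = 0, z = 0 the value is 0 — not a tautology.

neither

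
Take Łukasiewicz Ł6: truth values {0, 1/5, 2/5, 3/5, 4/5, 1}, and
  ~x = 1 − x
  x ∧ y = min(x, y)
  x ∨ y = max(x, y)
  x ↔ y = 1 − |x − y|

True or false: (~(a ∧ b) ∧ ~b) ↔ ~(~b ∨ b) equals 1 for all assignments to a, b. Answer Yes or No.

No

Counterexample: take a = 0, b = 0.
a ∧ b = 0 ∧ 0 = 0
~(a ∧ b) = ~0 = 1
~b = ~0 = 1
~(a ∧ b) ∧ ~b = 1 ∧ 1 = 1
~b = ~0 = 1
~b ∨ b = 1 ∨ 0 = 1
~(~b ∨ b) = ~1 = 0
(~(a ∧ b) ∧ ~b) ↔ ~(~b ∨ b) = 1 ↔ 0 = 0
This gives 0 ≠ 1.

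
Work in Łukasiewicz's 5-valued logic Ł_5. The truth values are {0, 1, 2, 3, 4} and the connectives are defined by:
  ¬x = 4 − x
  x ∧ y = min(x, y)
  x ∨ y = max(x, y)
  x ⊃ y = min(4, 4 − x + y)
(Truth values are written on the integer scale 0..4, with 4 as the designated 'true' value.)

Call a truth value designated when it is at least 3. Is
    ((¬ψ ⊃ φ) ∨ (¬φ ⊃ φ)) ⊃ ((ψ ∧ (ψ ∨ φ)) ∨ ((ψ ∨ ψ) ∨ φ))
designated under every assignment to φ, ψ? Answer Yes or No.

Counterexample: take φ = 2, ψ = 0.
¬ψ = ¬0 = 4
¬ψ ⊃ φ = 4 ⊃ 2 = 2
¬φ = ¬2 = 2
¬φ ⊃ φ = 2 ⊃ 2 = 4
(¬ψ ⊃ φ) ∨ (¬φ ⊃ φ) = 2 ∨ 4 = 4
ψ ∨ φ = 0 ∨ 2 = 2
ψ ∧ (ψ ∨ φ) = 0 ∧ 2 = 0
ψ ∨ ψ = 0 ∨ 0 = 0
(ψ ∨ ψ) ∨ φ = 0 ∨ 2 = 2
(ψ ∧ (ψ ∨ φ)) ∨ ((ψ ∨ ψ) ∨ φ) = 0 ∨ 2 = 2
((¬ψ ⊃ φ) ∨ (¬φ ⊃ φ)) ⊃ ((ψ ∧ (ψ ∨ φ)) ∨ ((ψ ∨ ψ) ∨ φ)) = 4 ⊃ 2 = 2
This gives 2, which is below 3.

No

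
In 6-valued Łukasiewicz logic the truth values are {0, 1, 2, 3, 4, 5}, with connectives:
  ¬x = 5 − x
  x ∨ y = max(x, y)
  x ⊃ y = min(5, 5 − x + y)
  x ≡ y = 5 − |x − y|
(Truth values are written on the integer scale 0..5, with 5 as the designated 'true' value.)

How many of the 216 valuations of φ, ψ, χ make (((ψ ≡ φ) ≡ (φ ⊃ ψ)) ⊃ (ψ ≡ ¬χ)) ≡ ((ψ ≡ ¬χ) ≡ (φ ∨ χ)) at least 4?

value 5: 72 assignments (counts)
value 4: 68 assignments (counts)
value 3: 39 assignments
value 2: 24 assignments
value 1: 10 assignments
value 0: 3 assignments
So 140 of the 216 assignments meet the threshold.

140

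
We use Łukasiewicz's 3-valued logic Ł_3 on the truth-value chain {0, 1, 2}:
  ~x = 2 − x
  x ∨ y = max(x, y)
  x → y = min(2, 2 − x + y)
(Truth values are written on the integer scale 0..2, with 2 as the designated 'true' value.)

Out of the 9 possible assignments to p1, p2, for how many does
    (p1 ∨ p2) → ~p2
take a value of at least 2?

5

p1 = 0, p2 = 0 ↦ 2  ≥
p1 = 0, p2 = 1 ↦ 2  ≥
p1 = 0, p2 = 2 ↦ 0  <
p1 = 1, p2 = 0 ↦ 2  ≥
p1 = 1, p2 = 1 ↦ 2  ≥
p1 = 1, p2 = 2 ↦ 0  <
p1 = 2, p2 = 0 ↦ 2  ≥
p1 = 2, p2 = 1 ↦ 1  <
p1 = 2, p2 = 2 ↦ 0  <
So 5 of the 9 assignments meet the threshold.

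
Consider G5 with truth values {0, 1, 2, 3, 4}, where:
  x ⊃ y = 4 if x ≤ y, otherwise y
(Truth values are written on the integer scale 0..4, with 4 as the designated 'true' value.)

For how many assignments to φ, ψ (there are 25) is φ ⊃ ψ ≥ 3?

16

value 4: 15 assignments (counts)
value 3: 1 assignment (counts)
value 2: 2 assignments
value 1: 3 assignments
value 0: 4 assignments
So 16 of the 25 assignments meet the threshold.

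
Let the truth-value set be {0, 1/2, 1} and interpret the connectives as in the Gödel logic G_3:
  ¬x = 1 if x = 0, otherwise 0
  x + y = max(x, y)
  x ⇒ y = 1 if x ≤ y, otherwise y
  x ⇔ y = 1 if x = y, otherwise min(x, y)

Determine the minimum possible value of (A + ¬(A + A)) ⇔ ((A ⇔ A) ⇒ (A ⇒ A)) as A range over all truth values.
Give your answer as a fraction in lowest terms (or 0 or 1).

1/2

Take A = 1/2:
A + A = 1/2 + 1/2 = 1/2
¬(A + A) = ¬1/2 = 0
A + ¬(A + A) = 1/2 + 0 = 1/2
A ⇔ A = 1/2 ⇔ 1/2 = 1
A ⇒ A = 1/2 ⇒ 1/2 = 1
(A ⇔ A) ⇒ (A ⇒ A) = 1 ⇒ 1 = 1
(A + ¬(A + A)) ⇔ ((A ⇔ A) ⇒ (A ⇒ A)) = 1/2 ⇔ 1 = 1/2
No assignment yields a value below 1/2, so this is the minimum.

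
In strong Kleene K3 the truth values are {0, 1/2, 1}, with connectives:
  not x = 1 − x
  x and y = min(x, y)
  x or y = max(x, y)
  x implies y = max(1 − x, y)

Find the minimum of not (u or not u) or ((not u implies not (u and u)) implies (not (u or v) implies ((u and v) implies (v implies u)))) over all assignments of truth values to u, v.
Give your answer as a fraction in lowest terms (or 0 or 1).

1/2

Take u = 1/2, v = 1/2:
not u = not 1/2 = 1/2
u or not u = 1/2 or 1/2 = 1/2
not (u or not u) = not 1/2 = 1/2
not u = not 1/2 = 1/2
u and u = 1/2 and 1/2 = 1/2
not (u and u) = not 1/2 = 1/2
not u implies not (u and u) = 1/2 implies 1/2 = 1/2
u or v = 1/2 or 1/2 = 1/2
not (u or v) = not 1/2 = 1/2
u and v = 1/2 and 1/2 = 1/2
v implies u = 1/2 implies 1/2 = 1/2
(u and v) implies (v implies u) = 1/2 implies 1/2 = 1/2
not (u or v) implies ((u and v) implies (v implies u)) = 1/2 implies 1/2 = 1/2
(not u implies not (u and u)) implies (not (u or v) implies ((u and v) implies (v implies u))) = 1/2 implies 1/2 = 1/2
not (u or not u) or ((not u implies not (u and u)) implies (not (u or v) implies ((u and v) implies (v implies u)))) = 1/2 or 1/2 = 1/2
No assignment yields a value below 1/2, so this is the minimum.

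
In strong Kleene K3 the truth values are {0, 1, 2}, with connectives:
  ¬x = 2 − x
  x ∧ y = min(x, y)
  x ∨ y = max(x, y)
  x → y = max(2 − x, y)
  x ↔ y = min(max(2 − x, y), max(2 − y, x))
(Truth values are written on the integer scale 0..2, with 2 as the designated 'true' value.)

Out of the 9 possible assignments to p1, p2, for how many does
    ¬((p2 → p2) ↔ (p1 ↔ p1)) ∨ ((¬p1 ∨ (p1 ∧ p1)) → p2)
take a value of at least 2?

p1 = 0, p2 = 0 ↦ 0  <
p1 = 0, p2 = 1 ↦ 1  <
p1 = 0, p2 = 2 ↦ 2  ≥
p1 = 1, p2 = 0 ↦ 1  <
p1 = 1, p2 = 1 ↦ 1  <
p1 = 1, p2 = 2 ↦ 2  ≥
p1 = 2, p2 = 0 ↦ 0  <
p1 = 2, p2 = 1 ↦ 1  <
p1 = 2, p2 = 2 ↦ 2  ≥
So 3 of the 9 assignments meet the threshold.

3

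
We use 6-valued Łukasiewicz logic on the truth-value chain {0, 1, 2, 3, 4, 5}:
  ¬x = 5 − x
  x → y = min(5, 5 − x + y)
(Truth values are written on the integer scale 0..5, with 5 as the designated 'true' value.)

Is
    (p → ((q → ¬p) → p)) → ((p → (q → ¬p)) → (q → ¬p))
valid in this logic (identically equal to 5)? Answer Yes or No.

Counterexample: take p = 1, q = 5.
¬p = ¬1 = 4
q → ¬p = 5 → 4 = 4
(q → ¬p) → p = 4 → 1 = 2
p → ((q → ¬p) → p) = 1 → 2 = 5
¬p = ¬1 = 4
q → ¬p = 5 → 4 = 4
p → (q → ¬p) = 1 → 4 = 5
¬p = ¬1 = 4
q → ¬p = 5 → 4 = 4
(p → (q → ¬p)) → (q → ¬p) = 5 → 4 = 4
(p → ((q → ¬p) → p)) → ((p → (q → ¬p)) → (q → ¬p)) = 5 → 4 = 4
This gives 4 ≠ 5.

No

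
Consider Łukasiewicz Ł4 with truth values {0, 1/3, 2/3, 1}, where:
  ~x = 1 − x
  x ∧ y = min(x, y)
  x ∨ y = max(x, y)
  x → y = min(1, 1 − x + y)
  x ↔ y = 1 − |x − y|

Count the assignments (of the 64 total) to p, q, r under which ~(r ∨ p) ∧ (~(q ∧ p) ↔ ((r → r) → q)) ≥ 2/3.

value 1: 1 assignment (counts)
value 2/3: 9 assignments (counts)
value 1/3: 17 assignments
value 0: 37 assignments
So 10 of the 64 assignments meet the threshold.

10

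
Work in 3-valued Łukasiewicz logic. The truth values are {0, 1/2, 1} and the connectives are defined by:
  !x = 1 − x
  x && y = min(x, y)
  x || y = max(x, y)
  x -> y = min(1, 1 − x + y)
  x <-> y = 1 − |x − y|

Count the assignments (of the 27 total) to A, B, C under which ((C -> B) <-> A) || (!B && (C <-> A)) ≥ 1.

value 1: 11 assignments (counts)
value 1/2: 13 assignments
value 0: 3 assignments
So 11 of the 27 assignments meet the threshold.

11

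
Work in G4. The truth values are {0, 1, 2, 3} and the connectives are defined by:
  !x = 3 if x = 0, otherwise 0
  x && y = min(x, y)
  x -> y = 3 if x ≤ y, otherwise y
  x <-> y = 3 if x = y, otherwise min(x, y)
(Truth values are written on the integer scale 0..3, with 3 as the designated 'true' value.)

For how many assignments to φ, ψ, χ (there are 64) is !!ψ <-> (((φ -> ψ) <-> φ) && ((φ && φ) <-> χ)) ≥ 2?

value 3: 17 assignments (counts)
value 2: 7 assignments (counts)
value 1: 19 assignments
value 0: 21 assignments
So 24 of the 64 assignments meet the threshold.

24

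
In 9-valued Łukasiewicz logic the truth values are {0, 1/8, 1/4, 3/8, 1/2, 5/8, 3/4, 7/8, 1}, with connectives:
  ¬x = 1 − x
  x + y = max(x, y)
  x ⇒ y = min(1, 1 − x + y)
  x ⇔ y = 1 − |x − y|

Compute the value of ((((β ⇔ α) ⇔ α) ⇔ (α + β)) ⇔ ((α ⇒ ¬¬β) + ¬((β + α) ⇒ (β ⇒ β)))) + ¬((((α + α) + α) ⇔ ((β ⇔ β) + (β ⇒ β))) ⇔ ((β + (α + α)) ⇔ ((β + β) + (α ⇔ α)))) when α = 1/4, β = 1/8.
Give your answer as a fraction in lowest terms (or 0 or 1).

1

β ⇔ α = 1/8 ⇔ 1/4 = 7/8
(β ⇔ α) ⇔ α = 7/8 ⇔ 1/4 = 3/8
α + β = 1/4 + 1/8 = 1/4
((β ⇔ α) ⇔ α) ⇔ (α + β) = 3/8 ⇔ 1/4 = 7/8
¬β = ¬1/8 = 7/8
¬¬β = ¬7/8 = 1/8
α ⇒ ¬¬β = 1/4 ⇒ 1/8 = 7/8
β + α = 1/8 + 1/4 = 1/4
β ⇒ β = 1/8 ⇒ 1/8 = 1
(β + α) ⇒ (β ⇒ β) = 1/4 ⇒ 1 = 1
¬((β + α) ⇒ (β ⇒ β)) = ¬1 = 0
(α ⇒ ¬¬β) + ¬((β + α) ⇒ (β ⇒ β)) = 7/8 + 0 = 7/8
(((β ⇔ α) ⇔ α) ⇔ (α + β)) ⇔ ((α ⇒ ¬¬β) + ¬((β + α) ⇒ (β ⇒ β))) = 7/8 ⇔ 7/8 = 1
α + α = 1/4 + 1/4 = 1/4
(α + α) + α = 1/4 + 1/4 = 1/4
β ⇔ β = 1/8 ⇔ 1/8 = 1
β ⇒ β = 1/8 ⇒ 1/8 = 1
(β ⇔ β) + (β ⇒ β) = 1 + 1 = 1
((α + α) + α) ⇔ ((β ⇔ β) + (β ⇒ β)) = 1/4 ⇔ 1 = 1/4
α + α = 1/4 + 1/4 = 1/4
β + (α + α) = 1/8 + 1/4 = 1/4
β + β = 1/8 + 1/8 = 1/8
α ⇔ α = 1/4 ⇔ 1/4 = 1
(β + β) + (α ⇔ α) = 1/8 + 1 = 1
(β + (α + α)) ⇔ ((β + β) + (α ⇔ α)) = 1/4 ⇔ 1 = 1/4
(((α + α) + α) ⇔ ((β ⇔ β) + (β ⇒ β))) ⇔ ((β + (α + α)) ⇔ ((β + β) + (α ⇔ α))) = 1/4 ⇔ 1/4 = 1
¬((((α + α) + α) ⇔ ((β ⇔ β) + (β ⇒ β))) ⇔ ((β + (α + α)) ⇔ ((β + β) + (α ⇔ α)))) = ¬1 = 0
((((β ⇔ α) ⇔ α) ⇔ (α + β)) ⇔ ((α ⇒ ¬¬β) + ¬((β + α) ⇒ (β ⇒ β)))) + ¬((((α + α) + α) ⇔ ((β ⇔ β) + (β ⇒ β))) ⇔ ((β + (α + α)) ⇔ ((β + β) + (α ⇔ α)))) = 1 + 0 = 1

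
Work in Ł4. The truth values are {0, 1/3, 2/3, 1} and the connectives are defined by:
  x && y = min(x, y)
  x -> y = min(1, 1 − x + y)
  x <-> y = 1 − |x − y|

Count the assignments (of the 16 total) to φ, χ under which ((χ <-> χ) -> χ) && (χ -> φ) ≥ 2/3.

φ = 0, χ = 0 ↦ 0  <
φ = 0, χ = 1/3 ↦ 1/3  <
φ = 0, χ = 2/3 ↦ 1/3  <
φ = 0, χ = 1 ↦ 0  <
φ = 1/3, χ = 0 ↦ 0  <
φ = 1/3, χ = 1/3 ↦ 1/3  <
φ = 1/3, χ = 2/3 ↦ 2/3  ≥
φ = 1/3, χ = 1 ↦ 1/3  <
φ = 2/3, χ = 0 ↦ 0  <
φ = 2/3, χ = 1/3 ↦ 1/3  <
φ = 2/3, χ = 2/3 ↦ 2/3  ≥
φ = 2/3, χ = 1 ↦ 2/3  ≥
φ = 1, χ = 0 ↦ 0  <
φ = 1, χ = 1/3 ↦ 1/3  <
φ = 1, χ = 2/3 ↦ 2/3  ≥
φ = 1, χ = 1 ↦ 1  ≥
So 5 of the 16 assignments meet the threshold.

5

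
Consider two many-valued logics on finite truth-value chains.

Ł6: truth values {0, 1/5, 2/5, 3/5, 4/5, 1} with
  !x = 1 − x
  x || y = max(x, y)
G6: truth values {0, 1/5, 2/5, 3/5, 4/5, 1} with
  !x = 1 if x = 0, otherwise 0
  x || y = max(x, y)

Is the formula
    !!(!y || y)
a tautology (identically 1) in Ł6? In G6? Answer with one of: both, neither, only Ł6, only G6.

In Ł6: at y = 1/5 the value is 4/5 — not a tautology.
In G6: every assignment gives 1 — tautology.

only G6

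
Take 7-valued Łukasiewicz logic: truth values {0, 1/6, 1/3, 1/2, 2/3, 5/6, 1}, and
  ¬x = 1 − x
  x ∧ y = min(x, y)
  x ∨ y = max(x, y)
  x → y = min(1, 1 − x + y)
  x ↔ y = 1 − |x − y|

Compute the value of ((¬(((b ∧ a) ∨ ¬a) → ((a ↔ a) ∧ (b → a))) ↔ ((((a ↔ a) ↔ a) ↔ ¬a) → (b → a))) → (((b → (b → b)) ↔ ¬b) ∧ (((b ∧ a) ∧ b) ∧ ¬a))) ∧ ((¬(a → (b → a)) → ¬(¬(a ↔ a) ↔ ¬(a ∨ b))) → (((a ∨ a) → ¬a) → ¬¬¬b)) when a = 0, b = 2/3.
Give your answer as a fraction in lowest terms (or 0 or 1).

1/3

b ∧ a = 2/3 ∧ 0 = 0
¬a = ¬0 = 1
(b ∧ a) ∨ ¬a = 0 ∨ 1 = 1
a ↔ a = 0 ↔ 0 = 1
b → a = 2/3 → 0 = 1/3
(a ↔ a) ∧ (b → a) = 1 ∧ 1/3 = 1/3
((b ∧ a) ∨ ¬a) → ((a ↔ a) ∧ (b → a)) = 1 → 1/3 = 1/3
¬(((b ∧ a) ∨ ¬a) → ((a ↔ a) ∧ (b → a))) = ¬1/3 = 2/3
a ↔ a = 0 ↔ 0 = 1
(a ↔ a) ↔ a = 1 ↔ 0 = 0
¬a = ¬0 = 1
((a ↔ a) ↔ a) ↔ ¬a = 0 ↔ 1 = 0
b → a = 2/3 → 0 = 1/3
(((a ↔ a) ↔ a) ↔ ¬a) → (b → a) = 0 → 1/3 = 1
¬(((b ∧ a) ∨ ¬a) → ((a ↔ a) ∧ (b → a))) ↔ ((((a ↔ a) ↔ a) ↔ ¬a) → (b → a)) = 2/3 ↔ 1 = 2/3
b → b = 2/3 → 2/3 = 1
b → (b → b) = 2/3 → 1 = 1
¬b = ¬2/3 = 1/3
(b → (b → b)) ↔ ¬b = 1 ↔ 1/3 = 1/3
b ∧ a = 2/3 ∧ 0 = 0
(b ∧ a) ∧ b = 0 ∧ 2/3 = 0
¬a = ¬0 = 1
((b ∧ a) ∧ b) ∧ ¬a = 0 ∧ 1 = 0
((b → (b → b)) ↔ ¬b) ∧ (((b ∧ a) ∧ b) ∧ ¬a) = 1/3 ∧ 0 = 0
(¬(((b ∧ a) ∨ ¬a) → ((a ↔ a) ∧ (b → a))) ↔ ((((a ↔ a) ↔ a) ↔ ¬a) → (b → a))) → (((b → (b → b)) ↔ ¬b) ∧ (((b ∧ a) ∧ b) ∧ ¬a)) = 2/3 → 0 = 1/3
b → a = 2/3 → 0 = 1/3
a → (b → a) = 0 → 1/3 = 1
¬(a → (b → a)) = ¬1 = 0
a ↔ a = 0 ↔ 0 = 1
¬(a ↔ a) = ¬1 = 0
a ∨ b = 0 ∨ 2/3 = 2/3
¬(a ∨ b) = ¬2/3 = 1/3
¬(a ↔ a) ↔ ¬(a ∨ b) = 0 ↔ 1/3 = 2/3
¬(¬(a ↔ a) ↔ ¬(a ∨ b)) = ¬2/3 = 1/3
¬(a → (b → a)) → ¬(¬(a ↔ a) ↔ ¬(a ∨ b)) = 0 → 1/3 = 1
a ∨ a = 0 ∨ 0 = 0
¬a = ¬0 = 1
(a ∨ a) → ¬a = 0 → 1 = 1
¬b = ¬2/3 = 1/3
¬¬b = ¬1/3 = 2/3
¬¬¬b = ¬2/3 = 1/3
((a ∨ a) → ¬a) → ¬¬¬b = 1 → 1/3 = 1/3
(¬(a → (b → a)) → ¬(¬(a ↔ a) ↔ ¬(a ∨ b))) → (((a ∨ a) → ¬a) → ¬¬¬b) = 1 → 1/3 = 1/3
((¬(((b ∧ a) ∨ ¬a) → ((a ↔ a) ∧ (b → a))) ↔ ((((a ↔ a) ↔ a) ↔ ¬a) → (b → a))) → (((b → (b → b)) ↔ ¬b) ∧ (((b ∧ a) ∧ b) ∧ ¬a))) ∧ ((¬(a → (b → a)) → ¬(¬(a ↔ a) ↔ ¬(a ∨ b))) → (((a ∨ a) → ¬a) → ¬¬¬b)) = 1/3 ∧ 1/3 = 1/3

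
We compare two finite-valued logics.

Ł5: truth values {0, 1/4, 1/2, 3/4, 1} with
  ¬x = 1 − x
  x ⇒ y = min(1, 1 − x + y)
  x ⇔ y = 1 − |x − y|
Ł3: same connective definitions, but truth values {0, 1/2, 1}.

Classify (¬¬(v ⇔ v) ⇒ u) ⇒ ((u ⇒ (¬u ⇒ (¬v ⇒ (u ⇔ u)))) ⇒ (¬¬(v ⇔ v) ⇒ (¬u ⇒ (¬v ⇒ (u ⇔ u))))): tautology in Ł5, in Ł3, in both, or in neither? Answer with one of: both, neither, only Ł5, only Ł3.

In Ł5: every assignment gives 1 — tautology.
In Ł3: every assignment gives 1 — tautology.

both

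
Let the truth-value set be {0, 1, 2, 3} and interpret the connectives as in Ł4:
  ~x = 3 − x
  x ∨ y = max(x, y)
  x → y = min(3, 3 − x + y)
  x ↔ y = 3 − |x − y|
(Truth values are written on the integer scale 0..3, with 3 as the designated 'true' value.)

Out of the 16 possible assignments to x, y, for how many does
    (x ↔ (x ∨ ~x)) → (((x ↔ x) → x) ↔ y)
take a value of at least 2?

x = 0, y = 0 ↦ 3  ≥
x = 0, y = 1 ↦ 3  ≥
x = 0, y = 2 ↦ 3  ≥
x = 0, y = 3 ↦ 3  ≥
x = 1, y = 0 ↦ 3  ≥
x = 1, y = 1 ↦ 3  ≥
x = 1, y = 2 ↦ 3  ≥
x = 1, y = 3 ↦ 2  ≥
x = 2, y = 0 ↦ 1  <
x = 2, y = 1 ↦ 2  ≥
x = 2, y = 2 ↦ 3  ≥
x = 2, y = 3 ↦ 2  ≥
x = 3, y = 0 ↦ 0  <
x = 3, y = 1 ↦ 1  <
x = 3, y = 2 ↦ 2  ≥
x = 3, y = 3 ↦ 3  ≥
So 13 of the 16 assignments meet the threshold.

13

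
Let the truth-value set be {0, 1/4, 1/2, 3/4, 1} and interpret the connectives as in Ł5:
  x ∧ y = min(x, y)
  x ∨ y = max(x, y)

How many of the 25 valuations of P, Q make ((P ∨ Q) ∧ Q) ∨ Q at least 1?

value 1: 5 assignments (counts)
value 3/4: 5 assignments
value 1/2: 5 assignments
value 1/4: 5 assignments
value 0: 5 assignments
So 5 of the 25 assignments meet the threshold.

5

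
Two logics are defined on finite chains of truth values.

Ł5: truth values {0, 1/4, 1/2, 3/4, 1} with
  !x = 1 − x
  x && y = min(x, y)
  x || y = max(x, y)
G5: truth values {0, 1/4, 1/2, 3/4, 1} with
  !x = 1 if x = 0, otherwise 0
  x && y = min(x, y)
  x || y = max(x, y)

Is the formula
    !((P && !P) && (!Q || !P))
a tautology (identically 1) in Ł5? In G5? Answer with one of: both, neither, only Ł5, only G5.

only G5

In Ł5: at P = 1/4, Q = 0 the value is 3/4 — not a tautology.
In G5: every assignment gives 1 — tautology.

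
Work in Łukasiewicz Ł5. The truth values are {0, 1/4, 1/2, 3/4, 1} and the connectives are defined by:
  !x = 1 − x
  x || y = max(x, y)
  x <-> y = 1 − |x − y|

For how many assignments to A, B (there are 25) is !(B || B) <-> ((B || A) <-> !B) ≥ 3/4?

value 1: 10 assignments (counts)
value 3/4: 9 assignments (counts)
value 1/2: 4 assignments
value 1/4: 1 assignment
value 0: 1 assignment
So 19 of the 25 assignments meet the threshold.

19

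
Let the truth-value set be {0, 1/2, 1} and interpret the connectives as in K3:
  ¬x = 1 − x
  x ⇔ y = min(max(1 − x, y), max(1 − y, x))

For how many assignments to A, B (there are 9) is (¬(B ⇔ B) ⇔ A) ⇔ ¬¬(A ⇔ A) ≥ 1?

2

A = 0, B = 0 ↦ 1  ≥
A = 0, B = 1/2 ↦ 1/2  <
A = 0, B = 1 ↦ 1  ≥
A = 1/2, B = 0 ↦ 1/2  <
A = 1/2, B = 1/2 ↦ 1/2  <
A = 1/2, B = 1 ↦ 1/2  <
A = 1, B = 0 ↦ 0  <
A = 1, B = 1/2 ↦ 1/2  <
A = 1, B = 1 ↦ 0  <
So 2 of the 9 assignments meet the threshold.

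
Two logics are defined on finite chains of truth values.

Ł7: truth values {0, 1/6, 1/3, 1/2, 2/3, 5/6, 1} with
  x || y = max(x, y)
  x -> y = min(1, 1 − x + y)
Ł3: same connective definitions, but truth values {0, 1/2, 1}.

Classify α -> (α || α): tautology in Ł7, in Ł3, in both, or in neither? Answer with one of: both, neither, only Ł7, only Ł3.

both

In Ł7: every assignment gives 1 — tautology.
In Ł3: every assignment gives 1 — tautology.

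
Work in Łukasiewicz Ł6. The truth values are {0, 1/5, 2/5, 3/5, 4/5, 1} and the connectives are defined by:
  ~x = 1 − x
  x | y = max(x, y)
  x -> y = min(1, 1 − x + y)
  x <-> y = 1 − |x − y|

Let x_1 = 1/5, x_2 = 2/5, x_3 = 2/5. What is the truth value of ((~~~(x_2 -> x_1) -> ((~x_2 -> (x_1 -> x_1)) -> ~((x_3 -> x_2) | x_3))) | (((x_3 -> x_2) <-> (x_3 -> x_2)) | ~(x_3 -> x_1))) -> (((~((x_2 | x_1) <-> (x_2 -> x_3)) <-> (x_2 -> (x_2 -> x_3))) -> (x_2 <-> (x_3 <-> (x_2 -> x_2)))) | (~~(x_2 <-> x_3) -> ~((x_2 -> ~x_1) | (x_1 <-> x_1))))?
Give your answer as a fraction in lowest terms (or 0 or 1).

1

x_2 -> x_1 = 2/5 -> 1/5 = 4/5
~(x_2 -> x_1) = ~4/5 = 1/5
~~(x_2 -> x_1) = ~1/5 = 4/5
~~~(x_2 -> x_1) = ~4/5 = 1/5
~x_2 = ~2/5 = 3/5
x_1 -> x_1 = 1/5 -> 1/5 = 1
~x_2 -> (x_1 -> x_1) = 3/5 -> 1 = 1
x_3 -> x_2 = 2/5 -> 2/5 = 1
(x_3 -> x_2) | x_3 = 1 | 2/5 = 1
~((x_3 -> x_2) | x_3) = ~1 = 0
(~x_2 -> (x_1 -> x_1)) -> ~((x_3 -> x_2) | x_3) = 1 -> 0 = 0
~~~(x_2 -> x_1) -> ((~x_2 -> (x_1 -> x_1)) -> ~((x_3 -> x_2) | x_3)) = 1/5 -> 0 = 4/5
x_3 -> x_2 = 2/5 -> 2/5 = 1
x_3 -> x_2 = 2/5 -> 2/5 = 1
(x_3 -> x_2) <-> (x_3 -> x_2) = 1 <-> 1 = 1
x_3 -> x_1 = 2/5 -> 1/5 = 4/5
~(x_3 -> x_1) = ~4/5 = 1/5
((x_3 -> x_2) <-> (x_3 -> x_2)) | ~(x_3 -> x_1) = 1 | 1/5 = 1
(~~~(x_2 -> x_1) -> ((~x_2 -> (x_1 -> x_1)) -> ~((x_3 -> x_2) | x_3))) | (((x_3 -> x_2) <-> (x_3 -> x_2)) | ~(x_3 -> x_1)) = 4/5 | 1 = 1
x_2 | x_1 = 2/5 | 1/5 = 2/5
x_2 -> x_3 = 2/5 -> 2/5 = 1
(x_2 | x_1) <-> (x_2 -> x_3) = 2/5 <-> 1 = 2/5
~((x_2 | x_1) <-> (x_2 -> x_3)) = ~2/5 = 3/5
x_2 -> x_3 = 2/5 -> 2/5 = 1
x_2 -> (x_2 -> x_3) = 2/5 -> 1 = 1
~((x_2 | x_1) <-> (x_2 -> x_3)) <-> (x_2 -> (x_2 -> x_3)) = 3/5 <-> 1 = 3/5
x_2 -> x_2 = 2/5 -> 2/5 = 1
x_3 <-> (x_2 -> x_2) = 2/5 <-> 1 = 2/5
x_2 <-> (x_3 <-> (x_2 -> x_2)) = 2/5 <-> 2/5 = 1
(~((x_2 | x_1) <-> (x_2 -> x_3)) <-> (x_2 -> (x_2 -> x_3))) -> (x_2 <-> (x_3 <-> (x_2 -> x_2))) = 3/5 -> 1 = 1
x_2 <-> x_3 = 2/5 <-> 2/5 = 1
~(x_2 <-> x_3) = ~1 = 0
~~(x_2 <-> x_3) = ~0 = 1
~x_1 = ~1/5 = 4/5
x_2 -> ~x_1 = 2/5 -> 4/5 = 1
x_1 <-> x_1 = 1/5 <-> 1/5 = 1
(x_2 -> ~x_1) | (x_1 <-> x_1) = 1 | 1 = 1
~((x_2 -> ~x_1) | (x_1 <-> x_1)) = ~1 = 0
~~(x_2 <-> x_3) -> ~((x_2 -> ~x_1) | (x_1 <-> x_1)) = 1 -> 0 = 0
((~((x_2 | x_1) <-> (x_2 -> x_3)) <-> (x_2 -> (x_2 -> x_3))) -> (x_2 <-> (x_3 <-> (x_2 -> x_2)))) | (~~(x_2 <-> x_3) -> ~((x_2 -> ~x_1) | (x_1 <-> x_1))) = 1 | 0 = 1
((~~~(x_2 -> x_1) -> ((~x_2 -> (x_1 -> x_1)) -> ~((x_3 -> x_2) | x_3))) | (((x_3 -> x_2) <-> (x_3 -> x_2)) | ~(x_3 -> x_1))) -> (((~((x_2 | x_1) <-> (x_2 -> x_3)) <-> (x_2 -> (x_2 -> x_3))) -> (x_2 <-> (x_3 <-> (x_2 -> x_2)))) | (~~(x_2 <-> x_3) -> ~((x_2 -> ~x_1) | (x_1 <-> x_1)))) = 1 -> 1 = 1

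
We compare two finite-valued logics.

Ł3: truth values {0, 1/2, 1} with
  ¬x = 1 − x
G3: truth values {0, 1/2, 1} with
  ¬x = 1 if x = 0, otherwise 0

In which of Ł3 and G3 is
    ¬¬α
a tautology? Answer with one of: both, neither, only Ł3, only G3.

In Ł3: at α = 0 the value is 0 — not a tautology.
In G3: at α = 0 the value is 0 — not a tautology.

neither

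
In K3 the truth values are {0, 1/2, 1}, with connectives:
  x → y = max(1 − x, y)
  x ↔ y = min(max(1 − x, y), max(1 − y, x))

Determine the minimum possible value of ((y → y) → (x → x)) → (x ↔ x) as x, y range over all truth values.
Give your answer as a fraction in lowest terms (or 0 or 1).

Take x = 1/2, y = 0:
y → y = 0 → 0 = 1
x → x = 1/2 → 1/2 = 1/2
(y → y) → (x → x) = 1 → 1/2 = 1/2
x ↔ x = 1/2 ↔ 1/2 = 1/2
((y → y) → (x → x)) → (x ↔ x) = 1/2 → 1/2 = 1/2
No assignment yields a value below 1/2, so this is the minimum.

1/2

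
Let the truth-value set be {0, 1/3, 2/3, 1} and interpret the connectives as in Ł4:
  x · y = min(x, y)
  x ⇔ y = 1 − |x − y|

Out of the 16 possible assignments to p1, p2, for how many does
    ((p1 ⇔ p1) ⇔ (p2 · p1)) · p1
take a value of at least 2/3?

4

p1 = 0, p2 = 0 ↦ 0  <
p1 = 0, p2 = 1/3 ↦ 0  <
p1 = 0, p2 = 2/3 ↦ 0  <
p1 = 0, p2 = 1 ↦ 0  <
p1 = 1/3, p2 = 0 ↦ 0  <
p1 = 1/3, p2 = 1/3 ↦ 1/3  <
p1 = 1/3, p2 = 2/3 ↦ 1/3  <
p1 = 1/3, p2 = 1 ↦ 1/3  <
p1 = 2/3, p2 = 0 ↦ 0  <
p1 = 2/3, p2 = 1/3 ↦ 1/3  <
p1 = 2/3, p2 = 2/3 ↦ 2/3  ≥
p1 = 2/3, p2 = 1 ↦ 2/3  ≥
p1 = 1, p2 = 0 ↦ 0  <
p1 = 1, p2 = 1/3 ↦ 1/3  <
p1 = 1, p2 = 2/3 ↦ 2/3  ≥
p1 = 1, p2 = 1 ↦ 1  ≥
So 4 of the 16 assignments meet the threshold.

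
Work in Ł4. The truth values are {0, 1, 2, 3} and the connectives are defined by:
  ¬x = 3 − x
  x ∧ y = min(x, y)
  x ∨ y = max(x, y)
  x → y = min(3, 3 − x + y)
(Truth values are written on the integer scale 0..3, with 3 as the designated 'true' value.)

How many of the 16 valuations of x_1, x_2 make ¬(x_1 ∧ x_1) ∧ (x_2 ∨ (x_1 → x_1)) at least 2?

x_1 = 0, x_2 = 0 ↦ 3  ≥
x_1 = 0, x_2 = 1 ↦ 3  ≥
x_1 = 0, x_2 = 2 ↦ 3  ≥
x_1 = 0, x_2 = 3 ↦ 3  ≥
x_1 = 1, x_2 = 0 ↦ 2  ≥
x_1 = 1, x_2 = 1 ↦ 2  ≥
x_1 = 1, x_2 = 2 ↦ 2  ≥
x_1 = 1, x_2 = 3 ↦ 2  ≥
x_1 = 2, x_2 = 0 ↦ 1  <
x_1 = 2, x_2 = 1 ↦ 1  <
x_1 = 2, x_2 = 2 ↦ 1  <
x_1 = 2, x_2 = 3 ↦ 1  <
x_1 = 3, x_2 = 0 ↦ 0  <
x_1 = 3, x_2 = 1 ↦ 0  <
x_1 = 3, x_2 = 2 ↦ 0  <
x_1 = 3, x_2 = 3 ↦ 0  <
So 8 of the 16 assignments meet the threshold.

8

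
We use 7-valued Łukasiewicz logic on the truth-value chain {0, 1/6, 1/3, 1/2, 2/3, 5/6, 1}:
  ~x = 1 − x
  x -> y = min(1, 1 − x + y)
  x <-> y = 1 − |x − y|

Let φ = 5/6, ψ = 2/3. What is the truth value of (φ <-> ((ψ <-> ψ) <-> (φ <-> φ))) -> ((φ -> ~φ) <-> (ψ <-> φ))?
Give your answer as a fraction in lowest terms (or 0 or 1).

ψ <-> ψ = 2/3 <-> 2/3 = 1
φ <-> φ = 5/6 <-> 5/6 = 1
(ψ <-> ψ) <-> (φ <-> φ) = 1 <-> 1 = 1
φ <-> ((ψ <-> ψ) <-> (φ <-> φ)) = 5/6 <-> 1 = 5/6
~φ = ~5/6 = 1/6
φ -> ~φ = 5/6 -> 1/6 = 1/3
ψ <-> φ = 2/3 <-> 5/6 = 5/6
(φ -> ~φ) <-> (ψ <-> φ) = 1/3 <-> 5/6 = 1/2
(φ <-> ((ψ <-> ψ) <-> (φ <-> φ))) -> ((φ -> ~φ) <-> (ψ <-> φ)) = 5/6 -> 1/2 = 2/3

2/3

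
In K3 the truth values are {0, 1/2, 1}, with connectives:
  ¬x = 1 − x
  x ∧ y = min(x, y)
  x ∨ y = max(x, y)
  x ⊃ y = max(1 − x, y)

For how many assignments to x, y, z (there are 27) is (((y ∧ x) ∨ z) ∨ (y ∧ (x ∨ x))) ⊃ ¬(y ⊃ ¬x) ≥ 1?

value 1: 8 assignments (counts)
value 1/2: 14 assignments
value 0: 5 assignments
So 8 of the 27 assignments meet the threshold.

8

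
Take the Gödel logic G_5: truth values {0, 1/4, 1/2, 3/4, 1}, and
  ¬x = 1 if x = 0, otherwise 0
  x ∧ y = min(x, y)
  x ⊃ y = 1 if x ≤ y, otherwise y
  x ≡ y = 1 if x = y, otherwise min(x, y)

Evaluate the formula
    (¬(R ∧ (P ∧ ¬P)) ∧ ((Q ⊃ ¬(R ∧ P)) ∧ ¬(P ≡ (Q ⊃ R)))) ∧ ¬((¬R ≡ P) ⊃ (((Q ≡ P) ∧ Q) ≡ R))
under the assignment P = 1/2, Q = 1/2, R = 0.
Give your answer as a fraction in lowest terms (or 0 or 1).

1

¬P = ¬1/2 = 0
P ∧ ¬P = 1/2 ∧ 0 = 0
R ∧ (P ∧ ¬P) = 0 ∧ 0 = 0
¬(R ∧ (P ∧ ¬P)) = ¬0 = 1
R ∧ P = 0 ∧ 1/2 = 0
¬(R ∧ P) = ¬0 = 1
Q ⊃ ¬(R ∧ P) = 1/2 ⊃ 1 = 1
Q ⊃ R = 1/2 ⊃ 0 = 0
P ≡ (Q ⊃ R) = 1/2 ≡ 0 = 0
¬(P ≡ (Q ⊃ R)) = ¬0 = 1
(Q ⊃ ¬(R ∧ P)) ∧ ¬(P ≡ (Q ⊃ R)) = 1 ∧ 1 = 1
¬(R ∧ (P ∧ ¬P)) ∧ ((Q ⊃ ¬(R ∧ P)) ∧ ¬(P ≡ (Q ⊃ R))) = 1 ∧ 1 = 1
¬R = ¬0 = 1
¬R ≡ P = 1 ≡ 1/2 = 1/2
Q ≡ P = 1/2 ≡ 1/2 = 1
(Q ≡ P) ∧ Q = 1 ∧ 1/2 = 1/2
((Q ≡ P) ∧ Q) ≡ R = 1/2 ≡ 0 = 0
(¬R ≡ P) ⊃ (((Q ≡ P) ∧ Q) ≡ R) = 1/2 ⊃ 0 = 0
¬((¬R ≡ P) ⊃ (((Q ≡ P) ∧ Q) ≡ R)) = ¬0 = 1
(¬(R ∧ (P ∧ ¬P)) ∧ ((Q ⊃ ¬(R ∧ P)) ∧ ¬(P ≡ (Q ⊃ R)))) ∧ ¬((¬R ≡ P) ⊃ (((Q ≡ P) ∧ Q) ≡ R)) = 1 ∧ 1 = 1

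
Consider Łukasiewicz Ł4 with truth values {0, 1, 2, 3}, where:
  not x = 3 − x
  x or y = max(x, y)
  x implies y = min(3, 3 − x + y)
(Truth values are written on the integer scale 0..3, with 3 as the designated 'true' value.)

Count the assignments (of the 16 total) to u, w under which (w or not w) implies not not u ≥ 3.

u = 0, w = 0 ↦ 0  <
u = 0, w = 1 ↦ 1  <
u = 0, w = 2 ↦ 1  <
u = 0, w = 3 ↦ 0  <
u = 1, w = 0 ↦ 1  <
u = 1, w = 1 ↦ 2  <
u = 1, w = 2 ↦ 2  <
u = 1, w = 3 ↦ 1  <
u = 2, w = 0 ↦ 2  <
u = 2, w = 1 ↦ 3  ≥
u = 2, w = 2 ↦ 3  ≥
u = 2, w = 3 ↦ 2  <
u = 3, w = 0 ↦ 3  ≥
u = 3, w = 1 ↦ 3  ≥
u = 3, w = 2 ↦ 3  ≥
u = 3, w = 3 ↦ 3  ≥
So 6 of the 16 assignments meet the threshold.

6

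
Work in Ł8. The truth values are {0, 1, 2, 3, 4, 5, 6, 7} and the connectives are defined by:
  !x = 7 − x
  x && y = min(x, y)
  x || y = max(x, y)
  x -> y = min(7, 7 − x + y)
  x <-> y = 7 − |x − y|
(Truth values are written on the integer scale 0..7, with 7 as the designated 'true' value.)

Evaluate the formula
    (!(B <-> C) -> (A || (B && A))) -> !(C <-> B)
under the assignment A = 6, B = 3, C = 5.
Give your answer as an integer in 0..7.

B <-> C = 3 <-> 5 = 5
!(B <-> C) = !5 = 2
B && A = 3 && 6 = 3
A || (B && A) = 6 || 3 = 6
!(B <-> C) -> (A || (B && A)) = 2 -> 6 = 7
C <-> B = 5 <-> 3 = 5
!(C <-> B) = !5 = 2
(!(B <-> C) -> (A || (B && A))) -> !(C <-> B) = 7 -> 2 = 2

2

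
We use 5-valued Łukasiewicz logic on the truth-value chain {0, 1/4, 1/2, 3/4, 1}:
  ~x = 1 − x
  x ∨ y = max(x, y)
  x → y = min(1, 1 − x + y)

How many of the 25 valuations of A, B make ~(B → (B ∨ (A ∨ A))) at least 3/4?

0

value 0: 25 assignments
So 0 of the 25 assignments meet the threshold.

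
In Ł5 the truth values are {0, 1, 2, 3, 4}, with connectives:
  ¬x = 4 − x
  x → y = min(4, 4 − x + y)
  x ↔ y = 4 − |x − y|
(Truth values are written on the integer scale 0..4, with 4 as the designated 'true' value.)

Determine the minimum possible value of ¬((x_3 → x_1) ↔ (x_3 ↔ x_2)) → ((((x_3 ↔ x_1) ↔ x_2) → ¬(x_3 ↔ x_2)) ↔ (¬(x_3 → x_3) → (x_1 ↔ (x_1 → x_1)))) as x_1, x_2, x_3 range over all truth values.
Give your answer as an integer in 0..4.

2

Take x_1 = 0, x_2 = 2, x_3 = 2:
x_3 → x_1 = 2 → 0 = 2
x_3 ↔ x_2 = 2 ↔ 2 = 4
(x_3 → x_1) ↔ (x_3 ↔ x_2) = 2 ↔ 4 = 2
¬((x_3 → x_1) ↔ (x_3 ↔ x_2)) = ¬2 = 2
x_3 ↔ x_1 = 2 ↔ 0 = 2
(x_3 ↔ x_1) ↔ x_2 = 2 ↔ 2 = 4
x_3 ↔ x_2 = 2 ↔ 2 = 4
¬(x_3 ↔ x_2) = ¬4 = 0
((x_3 ↔ x_1) ↔ x_2) → ¬(x_3 ↔ x_2) = 4 → 0 = 0
x_3 → x_3 = 2 → 2 = 4
¬(x_3 → x_3) = ¬4 = 0
x_1 → x_1 = 0 → 0 = 4
x_1 ↔ (x_1 → x_1) = 0 ↔ 4 = 0
¬(x_3 → x_3) → (x_1 ↔ (x_1 → x_1)) = 0 → 0 = 4
(((x_3 ↔ x_1) ↔ x_2) → ¬(x_3 ↔ x_2)) ↔ (¬(x_3 → x_3) → (x_1 ↔ (x_1 → x_1))) = 0 ↔ 4 = 0
¬((x_3 → x_1) ↔ (x_3 ↔ x_2)) → ((((x_3 ↔ x_1) ↔ x_2) → ¬(x_3 ↔ x_2)) ↔ (¬(x_3 → x_3) → (x_1 ↔ (x_1 → x_1)))) = 2 → 0 = 2
No assignment yields a value below 2, so this is the minimum.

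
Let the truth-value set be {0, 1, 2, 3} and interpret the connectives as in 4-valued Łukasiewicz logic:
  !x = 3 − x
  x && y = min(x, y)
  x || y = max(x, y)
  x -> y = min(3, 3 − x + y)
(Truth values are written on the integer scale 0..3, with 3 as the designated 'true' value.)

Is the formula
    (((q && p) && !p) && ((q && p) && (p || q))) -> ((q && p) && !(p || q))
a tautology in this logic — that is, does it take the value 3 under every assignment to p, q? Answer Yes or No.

No

Counterexample: take p = 1, q = 3.
q && p = 3 && 1 = 1
!p = !1 = 2
(q && p) && !p = 1 && 2 = 1
q && p = 3 && 1 = 1
p || q = 1 || 3 = 3
(q && p) && (p || q) = 1 && 3 = 1
((q && p) && !p) && ((q && p) && (p || q)) = 1 && 1 = 1
q && p = 3 && 1 = 1
p || q = 1 || 3 = 3
!(p || q) = !3 = 0
(q && p) && !(p || q) = 1 && 0 = 0
(((q && p) && !p) && ((q && p) && (p || q))) -> ((q && p) && !(p || q)) = 1 -> 0 = 2
This gives 2 ≠ 3.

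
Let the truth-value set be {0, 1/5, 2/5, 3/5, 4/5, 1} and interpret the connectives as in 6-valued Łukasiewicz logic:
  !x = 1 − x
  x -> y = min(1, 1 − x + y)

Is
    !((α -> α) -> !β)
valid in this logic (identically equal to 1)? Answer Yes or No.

No

Counterexample: take α = 0, β = 0.
α -> α = 0 -> 0 = 1
!β = !0 = 1
(α -> α) -> !β = 1 -> 1 = 1
!((α -> α) -> !β) = !1 = 0
This gives 0 ≠ 1.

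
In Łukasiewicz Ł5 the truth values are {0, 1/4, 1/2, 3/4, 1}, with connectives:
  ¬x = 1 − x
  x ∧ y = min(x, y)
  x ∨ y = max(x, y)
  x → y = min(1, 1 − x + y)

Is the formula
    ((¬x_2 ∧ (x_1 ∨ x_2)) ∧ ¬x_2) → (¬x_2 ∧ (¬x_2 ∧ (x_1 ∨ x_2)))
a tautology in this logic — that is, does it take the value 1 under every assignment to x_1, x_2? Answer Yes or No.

Yes

At x_1 = 3/4, x_2 = 0, for instance:
¬x_2 = ¬0 = 1
x_1 ∨ x_2 = 3/4 ∨ 0 = 3/4
¬x_2 ∧ (x_1 ∨ x_2) = 1 ∧ 3/4 = 3/4
¬x_2 = ¬0 = 1
(¬x_2 ∧ (x_1 ∨ x_2)) ∧ ¬x_2 = 3/4 ∧ 1 = 3/4
¬x_2 ∧ (¬x_2 ∧ (x_1 ∨ x_2)) = 1 ∧ 3/4 = 3/4
((¬x_2 ∧ (x_1 ∨ x_2)) ∧ ¬x_2) → (¬x_2 ∧ (¬x_2 ∧ (x_1 ∨ x_2))) = 3/4 → 3/4 = 1
and checking the remaining 24 assignments likewise gives ≥ 1 in every case.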